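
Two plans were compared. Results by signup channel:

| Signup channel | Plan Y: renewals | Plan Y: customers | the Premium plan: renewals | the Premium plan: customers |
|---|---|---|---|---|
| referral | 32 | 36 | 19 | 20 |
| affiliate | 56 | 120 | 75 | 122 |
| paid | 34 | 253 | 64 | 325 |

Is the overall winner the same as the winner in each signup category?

Referral: Plan Y 32/36 = 88.9%, the Premium plan 19/20 = 95.0% → the Premium plan
Affiliate: Plan Y 56/120 = 46.7%, the Premium plan 75/122 = 61.5% → the Premium plan
Paid: Plan Y 34/253 = 13.4%, the Premium plan 64/325 = 19.7% → the Premium plan
Overall: Plan Y 122/409 = 29.8%, the Premium plan 158/467 = 33.8% → the Premium plan
The Premium plan wins overall and in every signup group — no reversal.

Yes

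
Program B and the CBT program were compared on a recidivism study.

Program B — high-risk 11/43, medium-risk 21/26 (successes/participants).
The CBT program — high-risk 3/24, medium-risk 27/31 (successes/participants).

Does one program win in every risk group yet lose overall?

High-risk: Program B 11/43 = 25.6%, the CBT program 3/24 = 12.5% → Program B
Medium-risk: Program B 21/26 = 80.8%, the CBT program 27/31 = 87.1% → the CBT program
Overall: Program B 32/69 = 46.4%, the CBT program 30/55 = 54.5% → the CBT program
Neither sweeps: Program B wins 1 of 2 groups, the CBT program wins 1. The CBT program wins overall but not every group — no Simpson reversal.

No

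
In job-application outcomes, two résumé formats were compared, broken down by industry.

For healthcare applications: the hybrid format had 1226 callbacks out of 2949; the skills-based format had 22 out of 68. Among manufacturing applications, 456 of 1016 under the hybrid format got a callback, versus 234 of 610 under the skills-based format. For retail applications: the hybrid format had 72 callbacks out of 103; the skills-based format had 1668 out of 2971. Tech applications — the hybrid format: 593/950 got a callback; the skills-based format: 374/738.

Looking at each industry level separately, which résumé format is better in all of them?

Healthcare: the hybrid format 1226/2949 = 41.6%, the skills-based format 22/68 = 32.4% → the hybrid format
Manufacturing: the hybrid format 456/1016 = 44.9%, the skills-based format 234/610 = 38.4% → the hybrid format
Retail: the hybrid format 72/103 = 69.9%, the skills-based format 1668/2971 = 56.1% → the hybrid format
Tech: the hybrid format 593/950 = 62.4%, the skills-based format 374/738 = 50.7% → the hybrid format
The hybrid format has the higher rate in all 4 groups.

the hybrid format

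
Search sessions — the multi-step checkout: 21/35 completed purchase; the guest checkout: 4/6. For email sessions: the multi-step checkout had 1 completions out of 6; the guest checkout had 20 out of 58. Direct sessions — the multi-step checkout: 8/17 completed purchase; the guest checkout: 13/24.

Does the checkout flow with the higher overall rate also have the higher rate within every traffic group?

Search: the multi-step checkout 21/35 = 60.0%, the guest checkout 4/6 = 66.7% → the guest checkout
Email: the multi-step checkout 1/6 = 16.7%, the guest checkout 20/58 = 34.5% → the guest checkout
Direct: the multi-step checkout 8/17 = 47.1%, the guest checkout 13/24 = 54.2% → the guest checkout
Overall: the multi-step checkout 30/58 = 51.7%, the guest checkout 37/88 = 42.0% → the multi-step checkout
The guest checkout wins each traffic group but the multi-step checkout wins overall — the comparison reverses. The guest checkout's sessions skew toward email, which has a lower base rate.

No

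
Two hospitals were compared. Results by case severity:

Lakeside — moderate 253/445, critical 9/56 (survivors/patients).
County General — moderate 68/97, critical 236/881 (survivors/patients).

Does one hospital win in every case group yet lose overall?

Moderate: Lakeside 253/445 = 56.9%, County General 68/97 = 70.1% → County General
Critical: Lakeside 9/56 = 16.1%, County General 236/881 = 26.8% → County General
Overall: Lakeside 262/501 = 52.3%, County General 304/978 = 31.1% → Lakeside
County General wins each case group but Lakeside wins overall — the comparison reverses. County General's patients skew toward critical, which has a lower base rate.

Yes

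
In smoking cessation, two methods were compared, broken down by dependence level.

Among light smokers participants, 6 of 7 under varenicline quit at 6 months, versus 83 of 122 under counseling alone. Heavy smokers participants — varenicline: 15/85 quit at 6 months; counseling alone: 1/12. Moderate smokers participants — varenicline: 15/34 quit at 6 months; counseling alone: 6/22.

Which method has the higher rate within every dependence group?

varenicline

Light smokers: varenicline 6/7 = 85.7%, counseling alone 83/122 = 68.0% → varenicline
Heavy smokers: varenicline 15/85 = 17.6%, counseling alone 1/12 = 8.3% → varenicline
Moderate smokers: varenicline 15/34 = 44.1%, counseling alone 6/22 = 27.3% → varenicline
Varenicline has the higher rate in all 3 groups.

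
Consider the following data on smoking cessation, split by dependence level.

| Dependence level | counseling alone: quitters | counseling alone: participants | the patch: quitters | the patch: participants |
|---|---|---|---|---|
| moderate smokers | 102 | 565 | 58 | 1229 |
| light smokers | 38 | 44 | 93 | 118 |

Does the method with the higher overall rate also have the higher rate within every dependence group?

Yes

Moderate smokers: counseling alone 102/565 = 18.1%, the patch 58/1229 = 4.7% → counseling alone
Light smokers: counseling alone 38/44 = 86.4%, the patch 93/118 = 78.8% → counseling alone
Overall: counseling alone 140/609 = 23.0%, the patch 151/1347 = 11.2% → counseling alone
Counseling alone wins overall and in every dependence group — no reversal.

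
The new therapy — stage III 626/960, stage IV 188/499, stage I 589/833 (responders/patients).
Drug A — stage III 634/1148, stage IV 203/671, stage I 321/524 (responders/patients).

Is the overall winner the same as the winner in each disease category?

Stage III: the new therapy 626/960 = 65.2%, Drug A 634/1148 = 55.2% → the new therapy
Stage IV: the new therapy 188/499 = 37.7%, Drug A 203/671 = 30.3% → the new therapy
Stage I: the new therapy 589/833 = 70.7%, Drug A 321/524 = 61.3% → the new therapy
Overall: the new therapy 1403/2292 = 61.2%, Drug A 1158/2343 = 49.4% → the new therapy
The new therapy wins overall and in every disease group — no reversal.

Yes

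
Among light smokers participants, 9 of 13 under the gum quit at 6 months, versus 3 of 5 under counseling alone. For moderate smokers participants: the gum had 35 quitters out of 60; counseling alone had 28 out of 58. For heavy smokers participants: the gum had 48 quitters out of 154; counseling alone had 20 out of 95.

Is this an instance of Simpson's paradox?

Light smokers: the gum 9/13 = 69.2%, counseling alone 3/5 = 60.0% → the gum
Moderate smokers: the gum 35/60 = 58.3%, counseling alone 28/58 = 48.3% → the gum
Heavy smokers: the gum 48/154 = 31.2%, counseling alone 20/95 = 21.1% → the gum
Overall: the gum 92/227 = 40.5%, counseling alone 51/158 = 32.3% → the gum
The gum wins overall and in every dependence group — no reversal.

No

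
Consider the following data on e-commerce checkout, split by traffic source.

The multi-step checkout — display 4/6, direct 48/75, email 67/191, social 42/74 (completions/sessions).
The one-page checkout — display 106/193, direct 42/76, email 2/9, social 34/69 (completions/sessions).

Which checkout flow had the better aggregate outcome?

the one-page checkout

Display: the multi-step checkout 4/6 = 66.7%, the one-page checkout 106/193 = 54.9% → the multi-step checkout
Direct: the multi-step checkout 48/75 = 64.0%, the one-page checkout 42/76 = 55.3% → the multi-step checkout
Email: the multi-step checkout 67/191 = 35.1%, the one-page checkout 2/9 = 22.2% → the multi-step checkout
Social: the multi-step checkout 42/74 = 56.8%, the one-page checkout 34/69 = 49.3% → the multi-step checkout
Overall: the multi-step checkout 161/346 = 46.5%, the one-page checkout 184/347 = 53.0% → the one-page checkout
(The multi-step checkout wins every traffic group but the one-page checkout wins overall — the multi-step checkout's sessions skew toward the low-rate email group.)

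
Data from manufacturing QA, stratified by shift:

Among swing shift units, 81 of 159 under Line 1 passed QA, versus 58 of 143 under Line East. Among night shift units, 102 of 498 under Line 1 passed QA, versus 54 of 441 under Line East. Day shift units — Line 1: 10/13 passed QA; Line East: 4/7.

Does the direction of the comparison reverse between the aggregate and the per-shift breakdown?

Swing shift: Line 1 81/159 = 50.9%, Line East 58/143 = 40.6% → Line 1
Night shift: Line 1 102/498 = 20.5%, Line East 54/441 = 12.2% → Line 1
Day shift: Line 1 10/13 = 76.9%, Line East 4/7 = 57.1% → Line 1
Overall: Line 1 193/670 = 28.8%, Line East 116/591 = 19.6% → Line 1
Line 1 wins overall and in every shift group — no reversal.

No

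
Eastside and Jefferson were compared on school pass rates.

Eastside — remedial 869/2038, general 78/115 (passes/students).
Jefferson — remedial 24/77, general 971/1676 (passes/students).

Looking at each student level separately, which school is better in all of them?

Eastside

Remedial: Eastside 869/2038 = 42.6%, Jefferson 24/77 = 31.2% → Eastside
General: Eastside 78/115 = 67.8%, Jefferson 971/1676 = 57.9% → Eastside
Eastside has the higher rate in both groups.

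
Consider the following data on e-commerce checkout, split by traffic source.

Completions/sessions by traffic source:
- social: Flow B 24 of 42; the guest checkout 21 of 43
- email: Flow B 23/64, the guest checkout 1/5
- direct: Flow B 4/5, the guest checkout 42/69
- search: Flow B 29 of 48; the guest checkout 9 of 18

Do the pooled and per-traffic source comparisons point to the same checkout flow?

Social: Flow B 24/42 = 57.1%, the guest checkout 21/43 = 48.8% → Flow B
Email: Flow B 23/64 = 35.9%, the guest checkout 1/5 = 20.0% → Flow B
Direct: Flow B 4/5 = 80.0%, the guest checkout 42/69 = 60.9% → Flow B
Search: Flow B 29/48 = 60.4%, the guest checkout 9/18 = 50.0% → Flow B
Overall: Flow B 80/159 = 50.3%, the guest checkout 73/135 = 54.1% → the guest checkout
Flow B wins each traffic group but the guest checkout wins overall — the comparison reverses. Flow B's sessions skew toward email, which has a lower base rate.

No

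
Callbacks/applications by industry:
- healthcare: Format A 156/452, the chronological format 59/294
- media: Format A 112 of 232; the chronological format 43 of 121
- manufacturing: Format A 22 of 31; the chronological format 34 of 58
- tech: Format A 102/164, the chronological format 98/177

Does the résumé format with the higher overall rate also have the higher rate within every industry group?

Yes

Healthcare: Format A 156/452 = 34.5%, the chronological format 59/294 = 20.1% → Format A
Media: Format A 112/232 = 48.3%, the chronological format 43/121 = 35.5% → Format A
Manufacturing: Format A 22/31 = 71.0%, the chronological format 34/58 = 58.6% → Format A
Tech: Format A 102/164 = 62.2%, the chronological format 98/177 = 55.4% → Format A
Overall: Format A 392/879 = 44.6%, the chronological format 234/650 = 36.0% → Format A
Format A wins overall and in every industry group — no reversal.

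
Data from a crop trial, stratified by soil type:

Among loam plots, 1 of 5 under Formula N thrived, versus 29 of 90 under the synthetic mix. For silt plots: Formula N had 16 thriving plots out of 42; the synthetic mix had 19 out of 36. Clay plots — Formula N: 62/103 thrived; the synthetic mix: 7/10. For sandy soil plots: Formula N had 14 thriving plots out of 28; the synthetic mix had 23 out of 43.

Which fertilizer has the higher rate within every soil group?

Loam: Formula N 1/5 = 20.0%, the synthetic mix 29/90 = 32.2% → the synthetic mix
Silt: Formula N 16/42 = 38.1%, the synthetic mix 19/36 = 52.8% → the synthetic mix
Clay: Formula N 62/103 = 60.2%, the synthetic mix 7/10 = 70.0% → the synthetic mix
Sandy soil: Formula N 14/28 = 50.0%, the synthetic mix 23/43 = 53.5% → the synthetic mix
The synthetic mix has the higher rate in all 4 groups.

the synthetic mix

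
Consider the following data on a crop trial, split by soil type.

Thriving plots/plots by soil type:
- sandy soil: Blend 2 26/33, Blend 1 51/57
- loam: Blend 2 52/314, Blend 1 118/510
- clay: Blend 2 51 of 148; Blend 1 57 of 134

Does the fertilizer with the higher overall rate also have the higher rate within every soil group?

Yes

Sandy soil: Blend 2 26/33 = 78.8%, Blend 1 51/57 = 89.5% → Blend 1
Loam: Blend 2 52/314 = 16.6%, Blend 1 118/510 = 23.1% → Blend 1
Clay: Blend 2 51/148 = 34.5%, Blend 1 57/134 = 42.5% → Blend 1
Overall: Blend 2 129/495 = 26.1%, Blend 1 226/701 = 32.2% → Blend 1
Blend 1 wins overall and in every soil group — no reversal.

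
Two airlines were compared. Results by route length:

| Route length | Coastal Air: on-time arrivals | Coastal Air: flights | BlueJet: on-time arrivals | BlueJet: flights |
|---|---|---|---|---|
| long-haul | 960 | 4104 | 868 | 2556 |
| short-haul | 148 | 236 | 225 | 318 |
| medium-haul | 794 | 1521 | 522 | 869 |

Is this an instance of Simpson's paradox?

No

Long-haul: Coastal Air 960/4104 = 23.4%, BlueJet 868/2556 = 34.0% → BlueJet
Short-haul: Coastal Air 148/236 = 62.7%, BlueJet 225/318 = 70.8% → BlueJet
Medium-haul: Coastal Air 794/1521 = 52.2%, BlueJet 522/869 = 60.1% → BlueJet
Overall: Coastal Air 1902/5861 = 32.5%, BlueJet 1615/3743 = 43.1% → BlueJet
BlueJet wins overall and in every route group — no reversal.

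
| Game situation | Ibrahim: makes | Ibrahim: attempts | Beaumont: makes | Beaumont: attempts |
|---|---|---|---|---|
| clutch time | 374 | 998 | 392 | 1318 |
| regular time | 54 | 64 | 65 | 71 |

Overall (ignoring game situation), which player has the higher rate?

Clutch time: Ibrahim 374/998 = 37.5%, Beaumont 392/1318 = 29.7% → Ibrahim
Regular time: Ibrahim 54/64 = 84.4%, Beaumont 65/71 = 91.5% → Beaumont
Overall: Ibrahim 428/1062 = 40.3%, Beaumont 457/1389 = 32.9% → Ibrahim
(Neither sweeps every game group, but Ibrahim has the higher pooled rate.)

Ibrahim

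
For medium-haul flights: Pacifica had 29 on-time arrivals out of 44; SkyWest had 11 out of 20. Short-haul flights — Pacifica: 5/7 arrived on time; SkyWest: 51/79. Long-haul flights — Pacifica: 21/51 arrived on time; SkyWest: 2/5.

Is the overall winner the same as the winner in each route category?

Medium-haul: Pacifica 29/44 = 65.9%, SkyWest 11/20 = 55.0% → Pacifica
Short-haul: Pacifica 5/7 = 71.4%, SkyWest 51/79 = 64.6% → Pacifica
Long-haul: Pacifica 21/51 = 41.2%, SkyWest 2/5 = 40.0% → Pacifica
Overall: Pacifica 55/102 = 53.9%, SkyWest 64/104 = 61.5% → SkyWest
Pacifica wins each route group but SkyWest wins overall — the comparison reverses. Pacifica's flights skew toward long-haul, which has a lower base rate.

No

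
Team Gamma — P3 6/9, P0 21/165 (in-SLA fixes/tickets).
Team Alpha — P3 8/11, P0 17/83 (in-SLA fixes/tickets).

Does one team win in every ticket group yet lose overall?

P3: Team Gamma 6/9 = 66.7%, Team Alpha 8/11 = 72.7% → Team Alpha
P0: Team Gamma 21/165 = 12.7%, Team Alpha 17/83 = 20.5% → Team Alpha
Overall: Team Gamma 27/174 = 15.5%, Team Alpha 25/94 = 26.6% → Team Alpha
Team Alpha wins overall and in every ticket group — no reversal.

No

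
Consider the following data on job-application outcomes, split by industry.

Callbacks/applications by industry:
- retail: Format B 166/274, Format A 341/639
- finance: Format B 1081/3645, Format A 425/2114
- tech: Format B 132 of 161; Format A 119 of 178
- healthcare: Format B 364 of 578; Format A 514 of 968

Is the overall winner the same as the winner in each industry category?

Yes

Retail: Format B 166/274 = 60.6%, Format A 341/639 = 53.4% → Format B
Finance: Format B 1081/3645 = 29.7%, Format A 425/2114 = 20.1% → Format B
Tech: Format B 132/161 = 82.0%, Format A 119/178 = 66.9% → Format B
Healthcare: Format B 364/578 = 63.0%, Format A 514/968 = 53.1% → Format B
Overall: Format B 1743/4658 = 37.4%, Format A 1399/3899 = 35.9% → Format B
Format B wins overall and in every industry group — no reversal.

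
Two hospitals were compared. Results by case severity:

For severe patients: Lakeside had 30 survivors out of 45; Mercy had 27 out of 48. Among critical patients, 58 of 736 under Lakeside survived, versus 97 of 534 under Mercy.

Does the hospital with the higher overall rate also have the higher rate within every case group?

Severe: Lakeside 30/45 = 66.7%, Mercy 27/48 = 56.2% → Lakeside
Critical: Lakeside 58/736 = 7.9%, Mercy 97/534 = 18.2% → Mercy
Overall: Lakeside 88/781 = 11.3%, Mercy 124/582 = 21.3% → Mercy
Neither sweeps: Lakeside wins 1 of 2 groups, Mercy wins 1. Mercy wins overall but not every group — no Simpson reversal.

No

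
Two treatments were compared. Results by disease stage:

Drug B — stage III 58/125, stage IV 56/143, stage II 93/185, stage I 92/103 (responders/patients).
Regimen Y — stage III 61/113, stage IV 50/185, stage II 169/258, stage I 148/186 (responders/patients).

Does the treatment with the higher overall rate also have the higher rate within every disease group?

No

Stage III: Drug B 58/125 = 46.4%, Regimen Y 61/113 = 54.0% → Regimen Y
Stage IV: Drug B 56/143 = 39.2%, Regimen Y 50/185 = 27.0% → Drug B
Stage II: Drug B 93/185 = 50.3%, Regimen Y 169/258 = 65.5% → Regimen Y
Stage I: Drug B 92/103 = 89.3%, Regimen Y 148/186 = 79.6% → Drug B
Overall: Drug B 299/556 = 53.8%, Regimen Y 428/742 = 57.7% → Regimen Y
Neither sweeps: Drug B wins 2 of 4 groups, Regimen Y wins 2. Regimen Y wins overall but not every group — no Simpson reversal.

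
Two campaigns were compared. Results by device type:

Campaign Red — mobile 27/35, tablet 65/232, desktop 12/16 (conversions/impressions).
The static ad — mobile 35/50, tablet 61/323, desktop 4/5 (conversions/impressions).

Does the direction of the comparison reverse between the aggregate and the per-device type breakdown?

No

Mobile: Campaign Red 27/35 = 77.1%, the static ad 35/50 = 70.0% → Campaign Red
Tablet: Campaign Red 65/232 = 28.0%, the static ad 61/323 = 18.9% → Campaign Red
Desktop: Campaign Red 12/16 = 75.0%, the static ad 4/5 = 80.0% → the static ad
Overall: Campaign Red 104/283 = 36.7%, the static ad 100/378 = 26.5% → Campaign Red
Neither sweeps: Campaign Red wins 2 of 3 groups, the static ad wins 1. Campaign Red wins overall but not every group — no Simpson reversal.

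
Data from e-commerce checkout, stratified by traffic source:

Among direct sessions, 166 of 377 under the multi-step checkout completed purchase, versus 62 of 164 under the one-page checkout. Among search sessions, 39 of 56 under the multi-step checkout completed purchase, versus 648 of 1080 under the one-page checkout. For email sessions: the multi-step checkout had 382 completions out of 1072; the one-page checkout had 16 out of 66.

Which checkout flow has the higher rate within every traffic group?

Direct: the multi-step checkout 166/377 = 44.0%, the one-page checkout 62/164 = 37.8% → the multi-step checkout
Search: the multi-step checkout 39/56 = 69.6%, the one-page checkout 648/1080 = 60.0% → the multi-step checkout
Email: the multi-step checkout 382/1072 = 35.6%, the one-page checkout 16/66 = 24.2% → the multi-step checkout
The multi-step checkout has the higher rate in all 3 groups.

the multi-step checkout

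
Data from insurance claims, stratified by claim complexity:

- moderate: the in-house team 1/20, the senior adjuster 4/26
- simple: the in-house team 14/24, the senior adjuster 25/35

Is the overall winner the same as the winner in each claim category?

Yes

Moderate: the in-house team 1/20 = 5.0%, the senior adjuster 4/26 = 15.4% → the senior adjuster
Simple: the in-house team 14/24 = 58.3%, the senior adjuster 25/35 = 71.4% → the senior adjuster
Overall: the in-house team 15/44 = 34.1%, the senior adjuster 29/61 = 47.5% → the senior adjuster
The senior adjuster wins overall and in every claim group — no reversal.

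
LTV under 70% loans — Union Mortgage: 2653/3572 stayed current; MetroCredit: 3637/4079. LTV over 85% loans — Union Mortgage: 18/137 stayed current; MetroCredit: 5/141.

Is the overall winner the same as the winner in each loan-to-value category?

LTV under 70%: Union Mortgage 2653/3572 = 74.3%, MetroCredit 3637/4079 = 89.2% → MetroCredit
LTV over 85%: Union Mortgage 18/137 = 13.1%, MetroCredit 5/141 = 3.5% → Union Mortgage
Overall: Union Mortgage 2671/3709 = 72.0%, MetroCredit 3642/4220 = 86.3% → MetroCredit
Neither sweeps: Union Mortgage wins 1 of 2 groups, MetroCredit wins 1. MetroCredit wins overall but not every group — no Simpson reversal.

No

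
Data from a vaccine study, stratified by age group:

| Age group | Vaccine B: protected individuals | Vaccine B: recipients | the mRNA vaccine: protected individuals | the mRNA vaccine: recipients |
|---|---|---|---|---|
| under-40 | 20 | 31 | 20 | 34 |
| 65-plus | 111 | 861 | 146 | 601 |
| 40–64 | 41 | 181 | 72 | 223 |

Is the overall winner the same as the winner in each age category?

No

Under-40: Vaccine B 20/31 = 64.5%, the mRNA vaccine 20/34 = 58.8% → Vaccine B
65-plus: Vaccine B 111/861 = 12.9%, the mRNA vaccine 146/601 = 24.3% → the mRNA vaccine
40–64: Vaccine B 41/181 = 22.7%, the mRNA vaccine 72/223 = 32.3% → the mRNA vaccine
Overall: Vaccine B 172/1073 = 16.0%, the mRNA vaccine 238/858 = 27.7% → the mRNA vaccine
Neither sweeps: Vaccine B wins 1 of 3 groups, the mRNA vaccine wins 2. The mRNA vaccine wins overall but not every group — no Simpson reversal.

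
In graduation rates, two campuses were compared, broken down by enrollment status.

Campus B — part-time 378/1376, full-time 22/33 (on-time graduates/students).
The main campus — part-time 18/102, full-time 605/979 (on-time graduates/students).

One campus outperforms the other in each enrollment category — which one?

Part-time: Campus B 378/1376 = 27.5%, the main campus 18/102 = 17.6% → Campus B
Full-time: Campus B 22/33 = 66.7%, the main campus 605/979 = 61.8% → Campus B
Campus B has the higher rate in both groups.

Campus B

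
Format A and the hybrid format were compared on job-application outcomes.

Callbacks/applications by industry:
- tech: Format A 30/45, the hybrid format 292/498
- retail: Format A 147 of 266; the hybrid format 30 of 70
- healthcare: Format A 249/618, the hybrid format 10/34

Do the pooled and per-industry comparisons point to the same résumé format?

Tech: Format A 30/45 = 66.7%, the hybrid format 292/498 = 58.6% → Format A
Retail: Format A 147/266 = 55.3%, the hybrid format 30/70 = 42.9% → Format A
Healthcare: Format A 249/618 = 40.3%, the hybrid format 10/34 = 29.4% → Format A
Overall: Format A 426/929 = 45.9%, the hybrid format 332/602 = 55.1% → the hybrid format
Format A wins each industry group but the hybrid format wins overall — the comparison reverses. Format A's applications skew toward healthcare, which has a lower base rate.

No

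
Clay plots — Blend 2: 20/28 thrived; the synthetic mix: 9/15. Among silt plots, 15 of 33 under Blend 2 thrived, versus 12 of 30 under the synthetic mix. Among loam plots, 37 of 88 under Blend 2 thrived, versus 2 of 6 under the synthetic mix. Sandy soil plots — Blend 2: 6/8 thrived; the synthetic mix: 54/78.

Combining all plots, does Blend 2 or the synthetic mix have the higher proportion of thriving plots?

Clay: Blend 2 20/28 = 71.4%, the synthetic mix 9/15 = 60.0% → Blend 2
Silt: Blend 2 15/33 = 45.5%, the synthetic mix 12/30 = 40.0% → Blend 2
Loam: Blend 2 37/88 = 42.0%, the synthetic mix 2/6 = 33.3% → Blend 2
Sandy soil: Blend 2 6/8 = 75.0%, the synthetic mix 54/78 = 69.2% → Blend 2
Overall: Blend 2 78/157 = 49.7%, the synthetic mix 77/129 = 59.7% → the synthetic mix
(Blend 2 wins every soil group but the synthetic mix wins overall — Blend 2's plots skew toward the low-rate loam group.)

the synthetic mix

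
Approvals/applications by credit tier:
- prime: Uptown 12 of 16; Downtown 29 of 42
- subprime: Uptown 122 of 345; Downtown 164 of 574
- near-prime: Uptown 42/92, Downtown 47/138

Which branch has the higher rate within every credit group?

Uptown

Prime: Uptown 12/16 = 75.0%, Downtown 29/42 = 69.0% → Uptown
Subprime: Uptown 122/345 = 35.4%, Downtown 164/574 = 28.6% → Uptown
Near-prime: Uptown 42/92 = 45.7%, Downtown 47/138 = 34.1% → Uptown
Uptown has the higher rate in all 3 groups.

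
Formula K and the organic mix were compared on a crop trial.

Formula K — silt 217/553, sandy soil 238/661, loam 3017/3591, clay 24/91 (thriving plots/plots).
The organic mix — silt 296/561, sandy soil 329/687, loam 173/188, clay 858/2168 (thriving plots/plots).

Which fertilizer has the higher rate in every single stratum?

Silt: Formula K 217/553 = 39.2%, the organic mix 296/561 = 52.8% → the organic mix
Sandy soil: Formula K 238/661 = 36.0%, the organic mix 329/687 = 47.9% → the organic mix
Loam: Formula K 3017/3591 = 84.0%, the organic mix 173/188 = 92.0% → the organic mix
Clay: Formula K 24/91 = 26.4%, the organic mix 858/2168 = 39.6% → the organic mix
The organic mix has the higher rate in all 4 groups.

the organic mix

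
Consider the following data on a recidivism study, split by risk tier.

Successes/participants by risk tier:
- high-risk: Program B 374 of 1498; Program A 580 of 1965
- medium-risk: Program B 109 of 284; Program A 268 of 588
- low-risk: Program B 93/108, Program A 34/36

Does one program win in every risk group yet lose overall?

High-risk: Program B 374/1498 = 25.0%, Program A 580/1965 = 29.5% → Program A
Medium-risk: Program B 109/284 = 38.4%, Program A 268/588 = 45.6% → Program A
Low-risk: Program B 93/108 = 86.1%, Program A 34/36 = 94.4% → Program A
Overall: Program B 576/1890 = 30.5%, Program A 882/2589 = 34.1% → Program A
Program A wins overall and in every risk group — no reversal.

No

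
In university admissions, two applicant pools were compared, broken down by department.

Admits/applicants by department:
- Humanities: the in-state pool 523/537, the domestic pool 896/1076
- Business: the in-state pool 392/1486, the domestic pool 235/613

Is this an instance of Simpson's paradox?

Humanities: the in-state pool 523/537 = 97.4%, the domestic pool 896/1076 = 83.3% → the in-state pool
Business: the in-state pool 392/1486 = 26.4%, the domestic pool 235/613 = 38.3% → the domestic pool
Overall: the in-state pool 915/2023 = 45.2%, the domestic pool 1131/1689 = 67.0% → the domestic pool
Neither sweeps: the in-state pool wins 1 of 2 groups, the domestic pool wins 1. The domestic pool wins overall but not every group — no Simpson reversal.

No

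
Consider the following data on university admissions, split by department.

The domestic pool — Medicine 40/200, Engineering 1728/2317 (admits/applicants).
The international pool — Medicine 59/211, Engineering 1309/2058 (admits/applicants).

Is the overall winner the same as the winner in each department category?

Medicine: the domestic pool 40/200 = 20.0%, the international pool 59/211 = 28.0% → the international pool
Engineering: the domestic pool 1728/2317 = 74.6%, the international pool 1309/2058 = 63.6% → the domestic pool
Overall: the domestic pool 1768/2517 = 70.2%, the international pool 1368/2269 = 60.3% → the domestic pool
Neither sweeps: the domestic pool wins 1 of 2 groups, the international pool wins 1. The domestic pool wins overall but not every group — no Simpson reversal.

No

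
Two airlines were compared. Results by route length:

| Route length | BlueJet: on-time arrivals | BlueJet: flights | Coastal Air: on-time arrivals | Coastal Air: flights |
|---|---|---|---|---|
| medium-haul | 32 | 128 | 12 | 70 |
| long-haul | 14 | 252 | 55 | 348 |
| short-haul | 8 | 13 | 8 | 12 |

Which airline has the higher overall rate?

Medium-haul: BlueJet 32/128 = 25.0%, Coastal Air 12/70 = 17.1% → BlueJet
Long-haul: BlueJet 14/252 = 5.6%, Coastal Air 55/348 = 15.8% → Coastal Air
Short-haul: BlueJet 8/13 = 61.5%, Coastal Air 8/12 = 66.7% → Coastal Air
Overall: BlueJet 54/393 = 13.7%, Coastal Air 75/430 = 17.4% → Coastal Air
(Neither sweeps every route group, but Coastal Air has the higher pooled rate.)

Coastal Air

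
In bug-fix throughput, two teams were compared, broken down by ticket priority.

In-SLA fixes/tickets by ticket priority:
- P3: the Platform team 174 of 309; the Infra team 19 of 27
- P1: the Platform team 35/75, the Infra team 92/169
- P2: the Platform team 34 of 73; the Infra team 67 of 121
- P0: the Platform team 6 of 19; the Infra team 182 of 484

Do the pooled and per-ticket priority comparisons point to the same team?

P3: the Platform team 174/309 = 56.3%, the Infra team 19/27 = 70.4% → the Infra team
P1: the Platform team 35/75 = 46.7%, the Infra team 92/169 = 54.4% → the Infra team
P2: the Platform team 34/73 = 46.6%, the Infra team 67/121 = 55.4% → the Infra team
P0: the Platform team 6/19 = 31.6%, the Infra team 182/484 = 37.6% → the Infra team
Overall: the Platform team 249/476 = 52.3%, the Infra team 360/801 = 44.9% → the Platform team
The Infra team wins each ticket group but the Platform team wins overall — the comparison reverses. The Infra team's tickets skew toward P0, which has a lower base rate.

No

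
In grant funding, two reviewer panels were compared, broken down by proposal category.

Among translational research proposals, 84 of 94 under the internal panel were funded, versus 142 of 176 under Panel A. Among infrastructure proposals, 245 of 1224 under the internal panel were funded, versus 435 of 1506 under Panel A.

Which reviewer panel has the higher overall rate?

Translational research: the internal panel 84/94 = 89.4%, Panel A 142/176 = 80.7% → the internal panel
Infrastructure: the internal panel 245/1224 = 20.0%, Panel A 435/1506 = 28.9% → Panel A
Overall: the internal panel 329/1318 = 25.0%, Panel A 577/1682 = 34.3% → Panel A
(Neither sweeps every proposal group, but Panel A has the higher pooled rate.)

Panel A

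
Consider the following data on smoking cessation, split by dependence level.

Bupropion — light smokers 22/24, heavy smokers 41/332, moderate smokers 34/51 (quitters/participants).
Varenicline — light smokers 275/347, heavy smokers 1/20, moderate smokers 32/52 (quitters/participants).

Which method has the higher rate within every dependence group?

Light smokers: bupropion 22/24 = 91.7%, varenicline 275/347 = 79.3% → bupropion
Heavy smokers: bupropion 41/332 = 12.3%, varenicline 1/20 = 5.0% → bupropion
Moderate smokers: bupropion 34/51 = 66.7%, varenicline 32/52 = 61.5% → bupropion
Bupropion has the higher rate in all 3 groups.

bupropion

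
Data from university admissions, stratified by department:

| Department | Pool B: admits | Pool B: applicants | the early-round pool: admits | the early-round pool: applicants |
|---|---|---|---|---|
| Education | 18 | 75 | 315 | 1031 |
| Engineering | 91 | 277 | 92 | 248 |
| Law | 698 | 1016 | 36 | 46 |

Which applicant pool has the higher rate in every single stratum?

the early-round pool

Education: Pool B 18/75 = 24.0%, the early-round pool 315/1031 = 30.6% → the early-round pool
Engineering: Pool B 91/277 = 32.9%, the early-round pool 92/248 = 37.1% → the early-round pool
Law: Pool B 698/1016 = 68.7%, the early-round pool 36/46 = 78.3% → the early-round pool
The early-round pool has the higher rate in all 3 groups.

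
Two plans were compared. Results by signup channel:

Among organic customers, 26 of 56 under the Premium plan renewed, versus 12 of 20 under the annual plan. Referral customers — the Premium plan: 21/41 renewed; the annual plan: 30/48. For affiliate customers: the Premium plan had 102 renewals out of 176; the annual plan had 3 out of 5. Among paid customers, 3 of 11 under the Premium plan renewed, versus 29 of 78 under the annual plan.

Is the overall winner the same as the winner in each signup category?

No

Organic: the Premium plan 26/56 = 46.4%, the annual plan 12/20 = 60.0% → the annual plan
Referral: the Premium plan 21/41 = 51.2%, the annual plan 30/48 = 62.5% → the annual plan
Affiliate: the Premium plan 102/176 = 58.0%, the annual plan 3/5 = 60.0% → the annual plan
Paid: the Premium plan 3/11 = 27.3%, the annual plan 29/78 = 37.2% → the annual plan
Overall: the Premium plan 152/284 = 53.5%, the annual plan 74/151 = 49.0% → the Premium plan
The annual plan wins each signup group but the Premium plan wins overall — the comparison reverses. The annual plan's customers skew toward paid, which has a lower base rate.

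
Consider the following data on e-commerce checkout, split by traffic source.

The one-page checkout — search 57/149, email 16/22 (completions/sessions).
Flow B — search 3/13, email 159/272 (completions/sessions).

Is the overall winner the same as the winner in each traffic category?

Search: the one-page checkout 57/149 = 38.3%, Flow B 3/13 = 23.1% → the one-page checkout
Email: the one-page checkout 16/22 = 72.7%, Flow B 159/272 = 58.5% → the one-page checkout
Overall: the one-page checkout 73/171 = 42.7%, Flow B 162/285 = 56.8% → Flow B
The one-page checkout wins each traffic group but Flow B wins overall — the comparison reverses. The one-page checkout's sessions skew toward search, which has a lower base rate.

No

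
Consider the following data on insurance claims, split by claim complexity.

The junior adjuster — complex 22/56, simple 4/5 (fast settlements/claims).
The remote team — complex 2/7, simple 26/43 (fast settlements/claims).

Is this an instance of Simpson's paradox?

Yes

Complex: the junior adjuster 22/56 = 39.3%, the remote team 2/7 = 28.6% → the junior adjuster
Simple: the junior adjuster 4/5 = 80.0%, the remote team 26/43 = 60.5% → the junior adjuster
Overall: the junior adjuster 26/61 = 42.6%, the remote team 28/50 = 56.0% → the remote team
The junior adjuster wins each claim group but the remote team wins overall — the comparison reverses. The junior adjuster's claims skew toward complex, which has a lower base rate.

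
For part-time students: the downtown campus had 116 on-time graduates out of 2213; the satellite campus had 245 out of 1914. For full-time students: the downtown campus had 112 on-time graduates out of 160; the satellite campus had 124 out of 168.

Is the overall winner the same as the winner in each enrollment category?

Yes

Part-time: the downtown campus 116/2213 = 5.2%, the satellite campus 245/1914 = 12.8% → the satellite campus
Full-time: the downtown campus 112/160 = 70.0%, the satellite campus 124/168 = 73.8% → the satellite campus
Overall: the downtown campus 228/2373 = 9.6%, the satellite campus 369/2082 = 17.7% → the satellite campus
The satellite campus wins overall and in every enrollment group — no reversal.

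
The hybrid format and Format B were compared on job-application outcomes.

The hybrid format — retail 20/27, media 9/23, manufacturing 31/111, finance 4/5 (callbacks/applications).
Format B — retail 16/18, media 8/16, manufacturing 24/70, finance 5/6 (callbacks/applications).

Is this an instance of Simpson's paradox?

No

Retail: the hybrid format 20/27 = 74.1%, Format B 16/18 = 88.9% → Format B
Media: the hybrid format 9/23 = 39.1%, Format B 8/16 = 50.0% → Format B
Manufacturing: the hybrid format 31/111 = 27.9%, Format B 24/70 = 34.3% → Format B
Finance: the hybrid format 4/5 = 80.0%, Format B 5/6 = 83.3% → Format B
Overall: the hybrid format 64/166 = 38.6%, Format B 53/110 = 48.2% → Format B
Format B wins overall and in every industry group — no reversal.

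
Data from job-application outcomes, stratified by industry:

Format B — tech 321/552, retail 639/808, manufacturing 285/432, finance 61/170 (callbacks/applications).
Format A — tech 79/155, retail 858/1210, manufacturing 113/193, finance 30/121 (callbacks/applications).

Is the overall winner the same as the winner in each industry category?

Tech: Format B 321/552 = 58.2%, Format A 79/155 = 51.0% → Format B
Retail: Format B 639/808 = 79.1%, Format A 858/1210 = 70.9% → Format B
Manufacturing: Format B 285/432 = 66.0%, Format A 113/193 = 58.5% → Format B
Finance: Format B 61/170 = 35.9%, Format A 30/121 = 24.8% → Format B
Overall: Format B 1306/1962 = 66.6%, Format A 1080/1679 = 64.3% → Format B
Format B wins overall and in every industry group — no reversal.

Yes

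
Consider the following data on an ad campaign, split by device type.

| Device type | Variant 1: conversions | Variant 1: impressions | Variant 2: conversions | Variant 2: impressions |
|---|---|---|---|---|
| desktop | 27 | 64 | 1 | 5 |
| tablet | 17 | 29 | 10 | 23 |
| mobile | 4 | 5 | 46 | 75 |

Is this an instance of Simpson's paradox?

Yes

Desktop: Variant 1 27/64 = 42.2%, Variant 2 1/5 = 20.0% → Variant 1
Tablet: Variant 1 17/29 = 58.6%, Variant 2 10/23 = 43.5% → Variant 1
Mobile: Variant 1 4/5 = 80.0%, Variant 2 46/75 = 61.3% → Variant 1
Overall: Variant 1 48/98 = 49.0%, Variant 2 57/103 = 55.3% → Variant 2
Variant 1 wins each device group but Variant 2 wins overall — the comparison reverses. Variant 1's impressions skew toward desktop, which has a lower base rate.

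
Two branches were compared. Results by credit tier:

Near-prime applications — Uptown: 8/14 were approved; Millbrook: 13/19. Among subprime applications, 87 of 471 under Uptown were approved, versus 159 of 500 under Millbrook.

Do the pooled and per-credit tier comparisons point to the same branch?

Near-prime: Uptown 8/14 = 57.1%, Millbrook 13/19 = 68.4% → Millbrook
Subprime: Uptown 87/471 = 18.5%, Millbrook 159/500 = 31.8% → Millbrook
Overall: Uptown 95/485 = 19.6%, Millbrook 172/519 = 33.1% → Millbrook
Millbrook wins overall and in every credit group — no reversal.

Yes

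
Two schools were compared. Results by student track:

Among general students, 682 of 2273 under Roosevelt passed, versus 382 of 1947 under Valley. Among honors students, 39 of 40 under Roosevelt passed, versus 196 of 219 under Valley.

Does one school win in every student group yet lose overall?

General: Roosevelt 682/2273 = 30.0%, Valley 382/1947 = 19.6% → Roosevelt
Honors: Roosevelt 39/40 = 97.5%, Valley 196/219 = 89.5% → Roosevelt
Overall: Roosevelt 721/2313 = 31.2%, Valley 578/2166 = 26.7% → Roosevelt
Roosevelt wins overall and in every student group — no reversal.

No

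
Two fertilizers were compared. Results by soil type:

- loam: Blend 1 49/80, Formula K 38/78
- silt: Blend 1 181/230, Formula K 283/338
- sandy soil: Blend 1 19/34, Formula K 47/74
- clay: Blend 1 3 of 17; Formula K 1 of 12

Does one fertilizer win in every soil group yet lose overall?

No

Loam: Blend 1 49/80 = 61.2%, Formula K 38/78 = 48.7% → Blend 1
Silt: Blend 1 181/230 = 78.7%, Formula K 283/338 = 83.7% → Formula K
Sandy soil: Blend 1 19/34 = 55.9%, Formula K 47/74 = 63.5% → Formula K
Clay: Blend 1 3/17 = 17.6%, Formula K 1/12 = 8.3% → Blend 1
Overall: Blend 1 252/361 = 69.8%, Formula K 369/502 = 73.5% → Formula K
Neither sweeps: Blend 1 wins 2 of 4 groups, Formula K wins 2. Formula K wins overall but not every group — no Simpson reversal.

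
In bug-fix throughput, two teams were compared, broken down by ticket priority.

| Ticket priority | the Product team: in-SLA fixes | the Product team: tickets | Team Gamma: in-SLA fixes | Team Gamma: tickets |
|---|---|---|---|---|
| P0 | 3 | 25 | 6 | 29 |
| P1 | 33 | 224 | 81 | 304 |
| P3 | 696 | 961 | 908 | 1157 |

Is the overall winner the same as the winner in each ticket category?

Yes

P0: the Product team 3/25 = 12.0%, Team Gamma 6/29 = 20.7% → Team Gamma
P1: the Product team 33/224 = 14.7%, Team Gamma 81/304 = 26.6% → Team Gamma
P3: the Product team 696/961 = 72.4%, Team Gamma 908/1157 = 78.5% → Team Gamma
Overall: the Product team 732/1210 = 60.5%, Team Gamma 995/1490 = 66.8% → Team Gamma
Team Gamma wins overall and in every ticket group — no reversal.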